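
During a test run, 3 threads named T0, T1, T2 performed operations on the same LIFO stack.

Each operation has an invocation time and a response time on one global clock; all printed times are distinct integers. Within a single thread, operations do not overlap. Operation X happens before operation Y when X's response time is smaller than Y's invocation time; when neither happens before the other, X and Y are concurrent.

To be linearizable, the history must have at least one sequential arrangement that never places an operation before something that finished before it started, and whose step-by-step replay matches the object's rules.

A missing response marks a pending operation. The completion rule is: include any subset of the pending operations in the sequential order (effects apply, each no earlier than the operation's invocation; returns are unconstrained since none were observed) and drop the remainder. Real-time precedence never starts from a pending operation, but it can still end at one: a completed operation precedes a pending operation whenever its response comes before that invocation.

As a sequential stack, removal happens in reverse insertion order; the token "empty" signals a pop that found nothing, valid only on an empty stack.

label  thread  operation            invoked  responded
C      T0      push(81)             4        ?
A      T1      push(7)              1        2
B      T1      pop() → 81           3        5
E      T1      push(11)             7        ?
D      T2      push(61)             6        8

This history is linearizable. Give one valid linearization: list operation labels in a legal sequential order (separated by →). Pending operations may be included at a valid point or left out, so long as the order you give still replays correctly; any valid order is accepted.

A → C → B → D

step 1: A push(7) — stack <7>
step 2: C push(81) (pending, included) — stack <7,81>
step 3: B pop() → 81 — stack <7>
step 4: D push(61) — stack <7,61>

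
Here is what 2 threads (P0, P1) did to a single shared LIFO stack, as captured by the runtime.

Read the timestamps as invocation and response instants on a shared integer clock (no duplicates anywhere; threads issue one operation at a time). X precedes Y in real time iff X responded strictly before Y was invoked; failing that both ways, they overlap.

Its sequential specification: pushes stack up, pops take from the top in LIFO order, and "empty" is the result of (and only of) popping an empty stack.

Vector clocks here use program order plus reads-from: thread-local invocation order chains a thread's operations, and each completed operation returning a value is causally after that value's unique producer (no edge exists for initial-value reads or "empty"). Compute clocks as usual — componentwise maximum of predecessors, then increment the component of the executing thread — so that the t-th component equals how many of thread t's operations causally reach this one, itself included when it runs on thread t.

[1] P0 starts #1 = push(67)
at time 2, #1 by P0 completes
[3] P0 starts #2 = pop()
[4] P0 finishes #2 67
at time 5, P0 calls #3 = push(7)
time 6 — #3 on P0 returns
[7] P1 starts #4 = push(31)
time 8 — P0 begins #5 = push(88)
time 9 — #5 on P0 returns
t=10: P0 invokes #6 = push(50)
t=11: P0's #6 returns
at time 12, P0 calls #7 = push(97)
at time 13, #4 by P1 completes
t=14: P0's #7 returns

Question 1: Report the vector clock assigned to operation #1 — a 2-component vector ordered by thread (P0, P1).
root op #4, invoked 7: fresh clock plus P1's own tick → (0, 1)
root op #1, invoked 1: fresh clock plus P0's own tick → (1, 0)
from VC(#1)=(1, 0), #2 (invoked 3) maxes components and bumps P0 → (2, 0)
from VC(#2)=(2, 0), #3 (invoked 5) maxes components and bumps P0 → (3, 0)
from VC(#3)=(3, 0), #5 (invoked 8) maxes components and bumps P0 → (4, 0)
from VC(#5)=(4, 0), #6 (invoked 10) maxes components and bumps P0 → (5, 0)
from VC(#6)=(5, 0), #7 (invoked 12) maxes components and bumps P0 → (6, 0)
target: VC(#1) = (1, 0)

(1, 0)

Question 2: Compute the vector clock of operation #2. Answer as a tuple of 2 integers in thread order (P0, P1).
invoked at 7, #4 has no predecessors; its own P1 bump gives (0, 1)
invoked at 1, #1 has no predecessors; its own P0 bump gives (1, 0)
VC(#2, invoked at 3): max of VC(#1)=(1, 0), then +1 on thread P0 → (2, 0)
VC(#3, invoked at 5): max of VC(#2)=(2, 0), then +1 on thread P0 → (3, 0)
VC(#5, invoked at 8): max of VC(#3)=(3, 0), then +1 on thread P0 → (4, 0)
VC(#6, invoked at 10): max of VC(#5)=(4, 0), then +1 on thread P0 → (5, 0)
VC(#7, invoked at 12): max of VC(#6)=(5, 0), then +1 on thread P0 → (6, 0)
target: VC(#2) = (2, 0)

(2, 0)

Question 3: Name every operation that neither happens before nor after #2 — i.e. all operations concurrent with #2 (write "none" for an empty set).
concurrent with #2 ([3,4]): every op whose interval crosses 3..4
#1 [1,2]: before
#3 [5,6]: after
#4 [7,13]: after
#5 [8,9]: after
#6 [10,11]: after
#7 [12,14]: after

none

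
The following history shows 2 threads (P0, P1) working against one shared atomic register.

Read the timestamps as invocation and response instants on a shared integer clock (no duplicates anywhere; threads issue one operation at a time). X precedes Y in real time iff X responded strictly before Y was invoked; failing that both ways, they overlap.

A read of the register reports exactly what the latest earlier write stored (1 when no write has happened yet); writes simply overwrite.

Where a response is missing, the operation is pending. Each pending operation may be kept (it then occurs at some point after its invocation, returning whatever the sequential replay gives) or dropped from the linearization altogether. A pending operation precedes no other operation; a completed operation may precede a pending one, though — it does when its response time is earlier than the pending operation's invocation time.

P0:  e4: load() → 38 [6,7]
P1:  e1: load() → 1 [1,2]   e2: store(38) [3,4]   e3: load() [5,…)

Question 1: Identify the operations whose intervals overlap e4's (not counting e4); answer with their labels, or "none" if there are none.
e4 spans [6,7]: anything still running between times 6 and 7 counts as concurrent
e1 [1,2]: before
e2 [3,4]: before
e3 [5,…): concurrent

e3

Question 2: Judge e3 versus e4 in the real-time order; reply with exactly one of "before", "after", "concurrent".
e3 spans [5,…), e4 spans [6,7]
the intervals overlap in both directions

concurrent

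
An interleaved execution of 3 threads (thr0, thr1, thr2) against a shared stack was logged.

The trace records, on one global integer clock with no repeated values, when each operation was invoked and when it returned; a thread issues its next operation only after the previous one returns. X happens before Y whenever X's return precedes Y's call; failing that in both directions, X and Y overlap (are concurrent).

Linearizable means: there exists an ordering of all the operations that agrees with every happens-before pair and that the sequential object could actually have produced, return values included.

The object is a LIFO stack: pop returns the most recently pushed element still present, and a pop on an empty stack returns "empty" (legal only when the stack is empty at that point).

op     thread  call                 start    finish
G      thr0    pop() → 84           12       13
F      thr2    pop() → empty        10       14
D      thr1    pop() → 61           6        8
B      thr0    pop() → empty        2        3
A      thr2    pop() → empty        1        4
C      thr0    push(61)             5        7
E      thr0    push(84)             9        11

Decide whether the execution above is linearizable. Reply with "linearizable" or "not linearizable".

witness order: A, B, C, D, E, G, F
1. A pop() → empty, leaving stack <>
2. B pop() → empty, leaving stack <>
3. C push(61), leaving stack <61>
4. D pop() → 61, leaving stack <>
5. E push(84), leaving stack <84>
6. G pop() → 84, leaving stack <>
7. F pop() → empty, leaving stack <>

linearizable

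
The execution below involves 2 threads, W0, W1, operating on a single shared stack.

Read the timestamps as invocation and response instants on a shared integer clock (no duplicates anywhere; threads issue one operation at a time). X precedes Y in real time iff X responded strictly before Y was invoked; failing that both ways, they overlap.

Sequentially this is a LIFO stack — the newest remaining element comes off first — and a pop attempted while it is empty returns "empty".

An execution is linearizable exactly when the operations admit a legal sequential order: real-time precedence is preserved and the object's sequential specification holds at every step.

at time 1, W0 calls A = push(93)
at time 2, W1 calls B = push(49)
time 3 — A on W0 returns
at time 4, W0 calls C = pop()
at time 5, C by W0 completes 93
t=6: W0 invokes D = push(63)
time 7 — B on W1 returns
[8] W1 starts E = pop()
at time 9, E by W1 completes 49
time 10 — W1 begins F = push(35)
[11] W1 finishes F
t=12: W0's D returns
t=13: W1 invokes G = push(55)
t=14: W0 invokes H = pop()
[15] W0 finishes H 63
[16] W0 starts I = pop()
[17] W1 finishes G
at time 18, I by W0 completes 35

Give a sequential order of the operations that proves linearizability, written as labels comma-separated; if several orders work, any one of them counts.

A, C, B, E, F, D, H, I, G

1. A push(93), leaving stack <93>
2. C pop() → 93, leaving stack <>
3. B push(49), leaving stack <49>
4. E pop() → 49, leaving stack <>
5. F push(35), leaving stack <35>
6. D push(63), leaving stack <35,63>
7. H pop() → 63, leaving stack <35>
8. I pop() → 35, leaving stack <>
9. G push(55), leaving stack <55>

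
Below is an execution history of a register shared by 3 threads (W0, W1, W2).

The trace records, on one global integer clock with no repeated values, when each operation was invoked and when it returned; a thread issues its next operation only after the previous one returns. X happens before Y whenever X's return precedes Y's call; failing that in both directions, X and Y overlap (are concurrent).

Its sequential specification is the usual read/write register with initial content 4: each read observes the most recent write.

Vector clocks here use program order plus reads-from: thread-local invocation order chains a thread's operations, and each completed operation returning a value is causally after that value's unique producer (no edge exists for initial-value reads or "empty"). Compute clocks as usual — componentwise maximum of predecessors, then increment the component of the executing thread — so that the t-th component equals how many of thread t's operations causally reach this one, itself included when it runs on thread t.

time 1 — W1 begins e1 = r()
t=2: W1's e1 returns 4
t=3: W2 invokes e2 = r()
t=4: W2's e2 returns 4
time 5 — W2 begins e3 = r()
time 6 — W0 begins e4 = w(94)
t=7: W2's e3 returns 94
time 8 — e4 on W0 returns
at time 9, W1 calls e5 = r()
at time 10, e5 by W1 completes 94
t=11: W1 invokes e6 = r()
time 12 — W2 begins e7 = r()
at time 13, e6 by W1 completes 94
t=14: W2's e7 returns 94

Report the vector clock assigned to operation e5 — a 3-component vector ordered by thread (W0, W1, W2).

e2 (invocation 3): nothing precedes it; W2's component alone gives (0, 0, 1)
e1 (invocation 1): nothing precedes it; W1's component alone gives (0, 1, 0)
e4 (invocation 6): nothing precedes it; W0's component alone gives (1, 0, 0)
e3, invoked 5, takes VC(e2)=(0, 0, 1), VC(e4)=(1, 0, 0) under max, adds 1 for W2 → (1, 0, 2)
e5, invoked 9, takes VC(e1)=(0, 1, 0), VC(e4)=(1, 0, 0) under max, adds 1 for W1 → (1, 2, 0)
e7, invoked 12, takes VC(e3)=(1, 0, 2), VC(e4)=(1, 0, 0) under max, adds 1 for W2 → (1, 0, 3)
e6, invoked 11, takes VC(e4)=(1, 0, 0), VC(e5)=(1, 2, 0) under max, adds 1 for W1 → (1, 3, 0)
target: VC(e5) = (1, 2, 0)

(1, 2, 0)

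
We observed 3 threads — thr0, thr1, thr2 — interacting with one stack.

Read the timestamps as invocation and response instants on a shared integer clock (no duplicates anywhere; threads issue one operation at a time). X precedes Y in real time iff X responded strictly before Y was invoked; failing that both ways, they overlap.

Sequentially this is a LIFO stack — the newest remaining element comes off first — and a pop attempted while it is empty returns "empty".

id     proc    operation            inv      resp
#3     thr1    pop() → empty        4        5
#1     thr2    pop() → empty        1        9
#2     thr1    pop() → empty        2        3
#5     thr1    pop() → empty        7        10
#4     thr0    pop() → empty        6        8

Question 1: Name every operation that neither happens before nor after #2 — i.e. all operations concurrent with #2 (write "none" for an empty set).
#1

overlap test against #2 [2,3]: concurrent iff the interval meets 2..3
#1 [1,9]: concurrent
#3 [4,5]: after
#4 [6,8]: after
#5 [7,10]: after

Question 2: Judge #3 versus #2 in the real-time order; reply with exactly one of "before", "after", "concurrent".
after

#3 spans [4,5], #2 spans [2,3]
resp(#2)=3 < inv(#3)=4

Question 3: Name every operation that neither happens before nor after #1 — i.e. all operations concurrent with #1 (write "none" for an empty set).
#2, #3, #4, #5

#1 spans [1,9]; an op avoiding the whole window 1..9 is ordered, any other is concurrent
#2 [2,3]: concurrent
#3 [4,5]: concurrent
#4 [6,8]: concurrent
#5 [7,10]: concurrent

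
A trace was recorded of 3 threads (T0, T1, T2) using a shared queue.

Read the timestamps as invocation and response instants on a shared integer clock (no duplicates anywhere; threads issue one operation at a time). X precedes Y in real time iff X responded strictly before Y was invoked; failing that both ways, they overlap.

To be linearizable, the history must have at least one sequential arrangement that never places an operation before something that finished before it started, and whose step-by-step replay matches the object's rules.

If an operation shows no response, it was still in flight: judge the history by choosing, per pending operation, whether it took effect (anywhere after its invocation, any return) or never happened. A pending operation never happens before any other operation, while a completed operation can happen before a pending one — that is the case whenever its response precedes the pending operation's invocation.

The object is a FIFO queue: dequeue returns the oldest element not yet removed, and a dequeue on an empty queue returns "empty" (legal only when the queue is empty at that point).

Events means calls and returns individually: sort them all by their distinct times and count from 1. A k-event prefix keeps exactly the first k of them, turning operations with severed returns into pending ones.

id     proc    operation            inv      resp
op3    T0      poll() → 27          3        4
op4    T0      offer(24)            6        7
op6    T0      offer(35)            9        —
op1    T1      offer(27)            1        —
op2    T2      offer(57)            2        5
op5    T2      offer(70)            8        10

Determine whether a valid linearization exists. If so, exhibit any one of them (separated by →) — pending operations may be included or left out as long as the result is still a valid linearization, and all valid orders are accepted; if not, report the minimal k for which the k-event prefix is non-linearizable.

linearizable — witness: op1 → op2 → op3 → op4 → op5

1. op1 offer(27) (pending, included), leaving queue <27>
2. op2 offer(57), leaving queue <27,57>
3. op3 poll() → 27, leaving queue <57>
4. op4 offer(24), leaving queue <57,24>
5. op5 offer(70), leaving queue <57,24,70>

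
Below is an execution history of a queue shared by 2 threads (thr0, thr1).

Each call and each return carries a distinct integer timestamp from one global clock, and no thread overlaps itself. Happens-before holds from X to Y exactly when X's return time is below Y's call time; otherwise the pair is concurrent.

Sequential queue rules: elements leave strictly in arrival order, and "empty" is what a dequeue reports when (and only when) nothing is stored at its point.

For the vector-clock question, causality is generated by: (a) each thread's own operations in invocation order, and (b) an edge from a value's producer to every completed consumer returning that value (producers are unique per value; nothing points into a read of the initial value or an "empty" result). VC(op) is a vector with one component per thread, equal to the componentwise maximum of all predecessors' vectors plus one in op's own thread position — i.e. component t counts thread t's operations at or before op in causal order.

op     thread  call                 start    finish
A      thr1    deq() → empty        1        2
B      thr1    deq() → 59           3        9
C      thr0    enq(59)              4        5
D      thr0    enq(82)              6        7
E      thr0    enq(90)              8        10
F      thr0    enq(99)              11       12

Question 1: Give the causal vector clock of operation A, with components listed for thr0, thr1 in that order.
(0, 1)

invoked at 1, A has no predecessors; its own thr1 bump gives (0, 1)
invoked at 4, C has no predecessors; its own thr0 bump gives (1, 0)
invoked at 6, D merges VC(C)=(1, 0) and bumps thr0's slot → (2, 0)
invoked at 3, B merges VC(A)=(0, 1), VC(C)=(1, 0) and bumps thr1's slot → (1, 2)
invoked at 8, E merges VC(D)=(2, 0) and bumps thr0's slot → (3, 0)
invoked at 11, F merges VC(E)=(3, 0) and bumps thr0's slot → (4, 0)
target: VC(A) = (0, 1)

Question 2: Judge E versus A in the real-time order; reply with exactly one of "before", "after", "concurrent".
after

E spans [8,10], A spans [1,2]
resp(A)=2 < inv(E)=8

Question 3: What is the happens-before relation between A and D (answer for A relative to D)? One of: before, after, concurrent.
before

A spans [1,2], D spans [6,7]
resp(A)=2 < inv(D)=6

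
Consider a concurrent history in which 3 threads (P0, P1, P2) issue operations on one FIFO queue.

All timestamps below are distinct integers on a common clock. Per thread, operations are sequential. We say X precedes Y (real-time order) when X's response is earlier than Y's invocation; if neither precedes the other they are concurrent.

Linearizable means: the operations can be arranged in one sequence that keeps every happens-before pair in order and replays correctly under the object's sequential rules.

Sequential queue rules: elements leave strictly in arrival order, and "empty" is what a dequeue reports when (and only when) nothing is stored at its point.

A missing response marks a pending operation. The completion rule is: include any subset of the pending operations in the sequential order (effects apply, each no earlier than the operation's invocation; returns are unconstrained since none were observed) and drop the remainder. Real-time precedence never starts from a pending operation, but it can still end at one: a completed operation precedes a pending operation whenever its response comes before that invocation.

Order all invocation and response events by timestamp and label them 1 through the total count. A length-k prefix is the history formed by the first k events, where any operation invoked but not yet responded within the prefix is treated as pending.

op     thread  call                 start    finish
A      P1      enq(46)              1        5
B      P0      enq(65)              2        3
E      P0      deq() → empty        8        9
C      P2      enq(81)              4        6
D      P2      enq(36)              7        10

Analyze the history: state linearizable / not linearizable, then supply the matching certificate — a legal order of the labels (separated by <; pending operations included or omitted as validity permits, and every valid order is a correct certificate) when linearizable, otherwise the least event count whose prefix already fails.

not linearizable — minimal violating prefix: 9 events

prefix check: 1..8 passes, 1..9 fails once E's time-9 response joins
3 orders of the 4 completed FIFO queue ops respect real time; none is legal
every completion of the 1 pending operation (D) was checked; none linearizes
one such order, A, B, C, E (pending dropped), breaks at step 4 where E deq() → empty is illegal
one such order, B, A, C, E (pending dropped), breaks at step 4 where E deq() → empty is illegal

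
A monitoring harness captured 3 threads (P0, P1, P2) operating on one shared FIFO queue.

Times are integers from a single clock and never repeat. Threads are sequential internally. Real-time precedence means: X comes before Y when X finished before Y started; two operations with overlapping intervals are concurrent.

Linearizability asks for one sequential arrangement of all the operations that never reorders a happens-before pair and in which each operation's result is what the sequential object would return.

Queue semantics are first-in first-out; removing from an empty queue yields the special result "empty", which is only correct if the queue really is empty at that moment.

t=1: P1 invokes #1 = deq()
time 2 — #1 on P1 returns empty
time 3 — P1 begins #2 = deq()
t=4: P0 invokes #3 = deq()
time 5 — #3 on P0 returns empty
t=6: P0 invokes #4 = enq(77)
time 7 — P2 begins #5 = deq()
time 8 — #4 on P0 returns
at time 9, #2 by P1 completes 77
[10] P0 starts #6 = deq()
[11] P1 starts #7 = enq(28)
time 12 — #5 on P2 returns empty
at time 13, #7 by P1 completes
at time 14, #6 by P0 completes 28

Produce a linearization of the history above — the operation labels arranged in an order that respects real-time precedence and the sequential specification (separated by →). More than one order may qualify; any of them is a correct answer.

step 1: #1 deq() → empty — queue <>
step 2: #3 deq() → empty — queue <>
step 3: #4 enq(77) — queue <77>
step 4: #2 deq() → 77 — queue <>
step 5: #5 deq() → empty — queue <>
step 6: #7 enq(28) — queue <28>
step 7: #6 deq() → 28 — queue <>

#1 → #3 → #4 → #2 → #5 → #7 → #6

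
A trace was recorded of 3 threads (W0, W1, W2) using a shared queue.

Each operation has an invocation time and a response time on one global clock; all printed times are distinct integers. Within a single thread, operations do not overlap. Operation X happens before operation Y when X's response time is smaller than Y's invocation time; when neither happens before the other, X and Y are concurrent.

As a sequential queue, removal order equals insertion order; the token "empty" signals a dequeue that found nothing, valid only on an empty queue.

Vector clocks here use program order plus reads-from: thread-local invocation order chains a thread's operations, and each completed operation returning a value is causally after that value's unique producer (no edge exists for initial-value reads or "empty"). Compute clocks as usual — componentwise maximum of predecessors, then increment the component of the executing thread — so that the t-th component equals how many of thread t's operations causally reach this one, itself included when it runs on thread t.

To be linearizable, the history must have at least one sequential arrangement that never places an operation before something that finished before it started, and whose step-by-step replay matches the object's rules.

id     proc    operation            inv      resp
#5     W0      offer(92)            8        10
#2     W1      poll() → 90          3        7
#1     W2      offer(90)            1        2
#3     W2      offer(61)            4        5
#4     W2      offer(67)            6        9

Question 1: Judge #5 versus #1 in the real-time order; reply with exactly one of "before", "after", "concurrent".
after

#5 spans [8,10], #1 spans [1,2]
resp(#1)=2 < inv(#5)=8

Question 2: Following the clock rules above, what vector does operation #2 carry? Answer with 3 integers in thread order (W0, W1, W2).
(0, 1, 1)

VC(#1, invoked at 1): no causal predecessors; +1 on W2 → (0, 0, 1)
VC(#5, invoked at 8): no causal predecessors; +1 on W0 → (1, 0, 0)
VC(#3, invoked at 4): max of VC(#1)=(0, 0, 1), then +1 on thread W2 → (0, 0, 2)
VC(#2, invoked at 3): max of VC(#1)=(0, 0, 1), then +1 on thread W1 → (0, 1, 1)
VC(#4, invoked at 6): max of VC(#3)=(0, 0, 2), then +1 on thread W2 → (0, 0, 3)
target: VC(#2) = (0, 1, 1)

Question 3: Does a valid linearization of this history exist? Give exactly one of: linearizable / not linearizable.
linearizable

a witness: #1, #2, #3, #4, #5
step 1: #1 offer(90) — queue <90>
step 2: #2 poll() → 90 — queue <>
step 3: #3 offer(61) — queue <61>
step 4: #4 offer(67) — queue <61,67>
step 5: #5 offer(92) — queue <61,67,92>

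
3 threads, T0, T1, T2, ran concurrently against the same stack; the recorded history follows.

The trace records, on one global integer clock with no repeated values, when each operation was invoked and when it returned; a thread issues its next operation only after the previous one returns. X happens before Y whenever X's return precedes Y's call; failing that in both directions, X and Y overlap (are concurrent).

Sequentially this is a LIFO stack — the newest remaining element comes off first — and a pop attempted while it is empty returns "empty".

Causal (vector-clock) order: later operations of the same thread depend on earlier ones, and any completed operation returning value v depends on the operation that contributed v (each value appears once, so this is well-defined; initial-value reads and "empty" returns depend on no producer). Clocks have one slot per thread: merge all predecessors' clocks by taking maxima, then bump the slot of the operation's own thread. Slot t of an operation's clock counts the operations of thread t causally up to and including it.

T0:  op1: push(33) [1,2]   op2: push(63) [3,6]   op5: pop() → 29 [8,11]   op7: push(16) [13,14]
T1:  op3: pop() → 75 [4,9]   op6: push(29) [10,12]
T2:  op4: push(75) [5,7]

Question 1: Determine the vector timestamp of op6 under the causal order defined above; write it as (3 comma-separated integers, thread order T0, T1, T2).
no predecessors for op4 (invoked 5): T2 increments from zero → (0, 0, 1)
no predecessors for op1 (invoked 1): T0 increments from zero → (1, 0, 0)
from VC(op4)=(0, 0, 1), op3 (invoked 4) maxes components and bumps T1 → (0, 1, 1)
from VC(op1)=(1, 0, 0), op2 (invoked 3) maxes components and bumps T0 → (2, 0, 0)
from VC(op3)=(0, 1, 1), op6 (invoked 10) maxes components and bumps T1 → (0, 2, 1)
from VC(op2)=(2, 0, 0), VC(op6)=(0, 2, 1), op5 (invoked 8) maxes components and bumps T0 → (3, 2, 1)
from VC(op5)=(3, 2, 1), op7 (invoked 13) maxes components and bumps T0 → (4, 2, 1)
target: VC(op6) = (0, 2, 1)

(0, 2, 1)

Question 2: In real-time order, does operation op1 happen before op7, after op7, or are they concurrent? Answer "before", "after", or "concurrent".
op1 spans [1,2], op7 spans [13,14]
resp(op1)=2 < inv(op7)=13

before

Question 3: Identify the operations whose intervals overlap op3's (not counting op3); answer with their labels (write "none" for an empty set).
concurrent with op3 ([4,9]): every op whose interval crosses 4..9
op1 [1,2]: before
op2 [3,6]: concurrent
op4 [5,7]: concurrent
op5 [8,11]: concurrent
op6 [10,12]: after
op7 [13,14]: after

op2, op4, op5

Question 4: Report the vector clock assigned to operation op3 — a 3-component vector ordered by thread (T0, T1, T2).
op4 (invocation 5): nothing precedes it; T2's component alone gives (0, 0, 1)
op1 (invocation 1): nothing precedes it; T0's component alone gives (1, 0, 0)
invoked at 4, op3 merges VC(op4)=(0, 0, 1) and bumps T1's slot → (0, 1, 1)
invoked at 3, op2 merges VC(op1)=(1, 0, 0) and bumps T0's slot → (2, 0, 0)
invoked at 10, op6 merges VC(op3)=(0, 1, 1) and bumps T1's slot → (0, 2, 1)
invoked at 8, op5 merges VC(op2)=(2, 0, 0), VC(op6)=(0, 2, 1) and bumps T0's slot → (3, 2, 1)
invoked at 13, op7 merges VC(op5)=(3, 2, 1) and bumps T0's slot → (4, 2, 1)
target: VC(op3) = (0, 1, 1)

(0, 1, 1)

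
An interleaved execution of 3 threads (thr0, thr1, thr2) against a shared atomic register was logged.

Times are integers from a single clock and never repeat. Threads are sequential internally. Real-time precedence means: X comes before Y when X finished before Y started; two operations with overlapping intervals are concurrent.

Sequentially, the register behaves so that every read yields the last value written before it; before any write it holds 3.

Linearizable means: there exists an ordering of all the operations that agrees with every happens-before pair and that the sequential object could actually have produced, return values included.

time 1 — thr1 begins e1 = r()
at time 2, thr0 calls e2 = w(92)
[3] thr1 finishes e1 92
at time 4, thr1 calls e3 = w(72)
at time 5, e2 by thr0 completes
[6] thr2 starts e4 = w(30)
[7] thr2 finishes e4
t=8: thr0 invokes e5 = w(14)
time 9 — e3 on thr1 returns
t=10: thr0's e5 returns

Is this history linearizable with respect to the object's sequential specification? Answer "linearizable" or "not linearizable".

linearizable

witness order: e2, e1, e3, e4, e5
step 1: e2 w(92) — value 92
step 2: e1 r() → 92 — value 92
step 3: e3 w(72) — value 72
step 4: e4 w(30) — value 30
step 5: e5 w(14) — value 14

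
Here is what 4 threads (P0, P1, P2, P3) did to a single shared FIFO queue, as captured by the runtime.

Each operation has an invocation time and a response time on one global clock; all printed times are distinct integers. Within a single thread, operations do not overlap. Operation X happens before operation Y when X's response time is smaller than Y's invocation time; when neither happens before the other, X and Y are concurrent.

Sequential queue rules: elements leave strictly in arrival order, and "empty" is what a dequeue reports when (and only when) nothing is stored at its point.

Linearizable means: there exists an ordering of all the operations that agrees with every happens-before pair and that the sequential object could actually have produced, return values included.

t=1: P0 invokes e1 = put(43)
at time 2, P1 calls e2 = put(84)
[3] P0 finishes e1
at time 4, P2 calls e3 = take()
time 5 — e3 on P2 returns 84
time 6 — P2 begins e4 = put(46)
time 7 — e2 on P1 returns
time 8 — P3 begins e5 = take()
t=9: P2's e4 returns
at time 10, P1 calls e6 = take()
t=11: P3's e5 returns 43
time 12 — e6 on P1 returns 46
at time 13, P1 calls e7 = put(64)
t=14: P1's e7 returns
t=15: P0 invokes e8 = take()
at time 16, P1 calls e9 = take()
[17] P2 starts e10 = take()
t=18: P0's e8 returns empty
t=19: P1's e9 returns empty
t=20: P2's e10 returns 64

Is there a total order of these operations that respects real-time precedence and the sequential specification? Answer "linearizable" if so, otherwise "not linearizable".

one valid linearization: e2, e1, e3, e4, e5, e6, e7, e10, e8, e9
step 1: e2 put(84) — queue <84>
step 2: e1 put(43) — queue <84,43>
step 3: e3 take() → 84 — queue <43>
step 4: e4 put(46) — queue <43,46>
step 5: e5 take() → 43 — queue <46>
step 6: e6 take() → 46 — queue <>
step 7: e7 put(64) — queue <64>
step 8: e10 take() → 64 — queue <>
step 9: e8 take() → empty — queue <>
step 10: e9 take() → empty — queue <>

linearizable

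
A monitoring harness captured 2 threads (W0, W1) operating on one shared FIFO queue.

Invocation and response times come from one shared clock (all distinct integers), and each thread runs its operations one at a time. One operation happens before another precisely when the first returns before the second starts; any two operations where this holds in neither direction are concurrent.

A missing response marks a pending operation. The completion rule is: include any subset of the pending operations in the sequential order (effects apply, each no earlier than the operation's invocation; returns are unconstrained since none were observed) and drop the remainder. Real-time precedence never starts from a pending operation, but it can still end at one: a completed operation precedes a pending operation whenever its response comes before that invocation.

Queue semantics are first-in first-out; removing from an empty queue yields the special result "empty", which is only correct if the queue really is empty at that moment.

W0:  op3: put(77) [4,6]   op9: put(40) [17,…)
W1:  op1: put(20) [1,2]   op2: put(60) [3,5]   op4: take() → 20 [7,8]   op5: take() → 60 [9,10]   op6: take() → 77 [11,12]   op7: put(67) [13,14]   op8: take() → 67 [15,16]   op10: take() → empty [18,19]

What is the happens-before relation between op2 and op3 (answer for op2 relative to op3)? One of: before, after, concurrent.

op2 spans [3,5], op3 spans [4,6]
the intervals overlap in both directions

concurrent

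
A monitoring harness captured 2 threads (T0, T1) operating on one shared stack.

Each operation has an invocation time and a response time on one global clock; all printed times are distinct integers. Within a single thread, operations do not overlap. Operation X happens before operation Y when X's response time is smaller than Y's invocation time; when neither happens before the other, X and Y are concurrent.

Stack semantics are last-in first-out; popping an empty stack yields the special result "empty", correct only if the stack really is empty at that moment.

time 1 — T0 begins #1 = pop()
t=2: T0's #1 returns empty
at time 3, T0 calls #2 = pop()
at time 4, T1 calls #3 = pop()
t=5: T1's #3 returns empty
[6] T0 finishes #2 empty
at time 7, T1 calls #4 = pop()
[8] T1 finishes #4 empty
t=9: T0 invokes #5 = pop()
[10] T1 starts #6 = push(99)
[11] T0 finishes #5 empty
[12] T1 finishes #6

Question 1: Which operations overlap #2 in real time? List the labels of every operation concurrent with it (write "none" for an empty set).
#3

overlap test against #2 [3,6]: concurrent iff the interval meets 3..6
#1 [1,2]: before
#3 [4,5]: concurrent
#4 [7,8]: after
#5 [9,11]: after
#6 [10,12]: after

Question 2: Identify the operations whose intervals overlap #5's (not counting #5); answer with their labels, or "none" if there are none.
#6

#5 runs from 9 to 11; window-overlapping ops are concurrent
#1 [1,2]: before
#2 [3,6]: before
#3 [4,5]: before
#4 [7,8]: before
#6 [10,12]: concurrent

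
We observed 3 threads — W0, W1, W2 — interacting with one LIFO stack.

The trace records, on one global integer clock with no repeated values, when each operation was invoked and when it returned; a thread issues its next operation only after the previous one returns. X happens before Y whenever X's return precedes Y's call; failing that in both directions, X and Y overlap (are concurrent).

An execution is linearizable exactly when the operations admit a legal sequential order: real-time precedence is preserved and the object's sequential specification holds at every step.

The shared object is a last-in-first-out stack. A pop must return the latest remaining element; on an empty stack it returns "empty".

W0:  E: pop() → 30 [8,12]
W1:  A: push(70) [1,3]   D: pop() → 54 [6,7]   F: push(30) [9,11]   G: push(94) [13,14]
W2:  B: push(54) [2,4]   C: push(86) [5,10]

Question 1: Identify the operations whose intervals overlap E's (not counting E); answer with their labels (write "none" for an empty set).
Answer: C, F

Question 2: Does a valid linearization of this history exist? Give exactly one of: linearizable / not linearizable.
linearizable

a witness: A, B, D, C, F, E, G
1. A push(70), leaving stack <70>
2. B push(54), leaving stack <70,54>
3. D pop() → 54, leaving stack <70>
4. C push(86), leaving stack <70,86>
5. F push(30), leaving stack <70,86,30>
6. E pop() → 30, leaving stack <70,86>
7. G push(94), leaving stack <70,86,94>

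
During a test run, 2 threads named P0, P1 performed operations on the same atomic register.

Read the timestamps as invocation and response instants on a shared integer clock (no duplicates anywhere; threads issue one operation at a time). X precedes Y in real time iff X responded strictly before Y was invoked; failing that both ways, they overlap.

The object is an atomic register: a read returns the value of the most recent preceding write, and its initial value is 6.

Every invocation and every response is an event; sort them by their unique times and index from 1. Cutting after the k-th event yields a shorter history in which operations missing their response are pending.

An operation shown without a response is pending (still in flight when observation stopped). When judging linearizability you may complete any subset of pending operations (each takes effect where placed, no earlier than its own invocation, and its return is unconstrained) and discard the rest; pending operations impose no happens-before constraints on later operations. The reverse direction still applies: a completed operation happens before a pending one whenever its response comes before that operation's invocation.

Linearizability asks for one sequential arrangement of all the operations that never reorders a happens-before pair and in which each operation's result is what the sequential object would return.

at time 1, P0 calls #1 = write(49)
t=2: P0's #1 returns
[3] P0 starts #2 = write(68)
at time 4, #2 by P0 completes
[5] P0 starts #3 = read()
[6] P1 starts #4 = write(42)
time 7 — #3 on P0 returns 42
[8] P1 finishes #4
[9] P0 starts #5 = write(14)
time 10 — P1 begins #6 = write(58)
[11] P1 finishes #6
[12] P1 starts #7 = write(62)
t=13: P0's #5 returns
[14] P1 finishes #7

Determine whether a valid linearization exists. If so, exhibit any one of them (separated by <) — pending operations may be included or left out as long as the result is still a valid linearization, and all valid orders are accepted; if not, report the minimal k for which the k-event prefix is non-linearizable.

linearizable — witness: #1 < #2 < #4 < #3 < #5 < #6 < #7

step 1: #1 write(49) — value 49
step 2: #2 write(68) — value 68
step 3: #4 write(42) — value 42
step 4: #3 read() → 42 — value 42
step 5: #5 write(14) — value 14
step 6: #6 write(58) — value 58
step 7: #7 write(62) — value 62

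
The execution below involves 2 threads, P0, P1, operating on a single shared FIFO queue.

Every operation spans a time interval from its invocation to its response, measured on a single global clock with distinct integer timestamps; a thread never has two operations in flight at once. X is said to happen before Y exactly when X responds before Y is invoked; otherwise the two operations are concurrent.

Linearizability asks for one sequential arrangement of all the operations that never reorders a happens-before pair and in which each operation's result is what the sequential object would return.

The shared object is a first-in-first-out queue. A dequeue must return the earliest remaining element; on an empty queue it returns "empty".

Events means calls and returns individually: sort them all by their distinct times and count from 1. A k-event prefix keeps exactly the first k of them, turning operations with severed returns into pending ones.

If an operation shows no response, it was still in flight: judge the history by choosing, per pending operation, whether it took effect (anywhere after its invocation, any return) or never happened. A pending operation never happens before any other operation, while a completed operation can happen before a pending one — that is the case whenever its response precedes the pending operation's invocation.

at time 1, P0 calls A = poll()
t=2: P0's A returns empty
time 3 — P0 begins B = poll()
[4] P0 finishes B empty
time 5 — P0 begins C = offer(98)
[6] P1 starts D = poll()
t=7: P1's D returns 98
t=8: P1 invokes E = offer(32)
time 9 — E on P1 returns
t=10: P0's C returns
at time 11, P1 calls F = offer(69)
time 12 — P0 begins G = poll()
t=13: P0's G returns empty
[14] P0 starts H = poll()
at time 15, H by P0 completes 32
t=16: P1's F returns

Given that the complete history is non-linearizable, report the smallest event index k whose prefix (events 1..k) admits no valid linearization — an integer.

13

one valid order for events 1..12 is A, B, C, D, E:
after step 1 (A poll() → empty): queue <>
after step 2 (B poll() → empty): queue <>
after step 3 (C offer(98)): queue <98>
after step 4 (D poll() → 98): queue <>
after step 5 (E offer(32)): queue <32>
include event 13 — G responding at 13 — and every candidate order breaks
every completion of the 1 pending operation (F) was checked; none linearizes
for example A, B, C, D, E, G (pending dropped) fails at step 6: G poll() → empty is not legal there
for example A, B, D, C, E, G (pending dropped) fails at step 3: D poll() → 98 is not legal there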